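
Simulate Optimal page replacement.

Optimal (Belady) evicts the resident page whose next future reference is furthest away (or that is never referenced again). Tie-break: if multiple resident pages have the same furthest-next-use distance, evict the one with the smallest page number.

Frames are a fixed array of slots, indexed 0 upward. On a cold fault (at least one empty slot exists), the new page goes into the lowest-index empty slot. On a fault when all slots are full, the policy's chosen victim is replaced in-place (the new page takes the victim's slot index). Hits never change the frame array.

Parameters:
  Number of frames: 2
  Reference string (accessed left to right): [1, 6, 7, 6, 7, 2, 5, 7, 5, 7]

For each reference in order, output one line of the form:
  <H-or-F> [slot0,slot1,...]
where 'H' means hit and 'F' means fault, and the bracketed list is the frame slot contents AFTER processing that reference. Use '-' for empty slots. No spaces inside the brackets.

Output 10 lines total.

F [1,-]
F [1,6]
F [7,6]
H [7,6]
H [7,6]
F [7,2]
F [7,5]
H [7,5]
H [7,5]
H [7,5]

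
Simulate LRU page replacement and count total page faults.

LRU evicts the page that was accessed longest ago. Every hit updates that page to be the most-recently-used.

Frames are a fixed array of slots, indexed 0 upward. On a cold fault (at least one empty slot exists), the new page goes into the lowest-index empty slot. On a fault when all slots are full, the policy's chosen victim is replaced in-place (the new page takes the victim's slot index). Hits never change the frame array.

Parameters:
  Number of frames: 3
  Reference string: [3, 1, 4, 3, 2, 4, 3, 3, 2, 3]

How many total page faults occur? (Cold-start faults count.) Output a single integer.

Step 0: ref 3 → FAULT, frames=[3,-,-]
Step 1: ref 1 → FAULT, frames=[3,1,-]
Step 2: ref 4 → FAULT, frames=[3,1,4]
Step 3: ref 3 → HIT, frames=[3,1,4]
Step 4: ref 2 → FAULT (evict 1), frames=[3,2,4]
Step 5: ref 4 → HIT, frames=[3,2,4]
Step 6: ref 3 → HIT, frames=[3,2,4]
Step 7: ref 3 → HIT, frames=[3,2,4]
Step 8: ref 2 → HIT, frames=[3,2,4]
Step 9: ref 3 → HIT, frames=[3,2,4]
Total faults: 4

Answer: 4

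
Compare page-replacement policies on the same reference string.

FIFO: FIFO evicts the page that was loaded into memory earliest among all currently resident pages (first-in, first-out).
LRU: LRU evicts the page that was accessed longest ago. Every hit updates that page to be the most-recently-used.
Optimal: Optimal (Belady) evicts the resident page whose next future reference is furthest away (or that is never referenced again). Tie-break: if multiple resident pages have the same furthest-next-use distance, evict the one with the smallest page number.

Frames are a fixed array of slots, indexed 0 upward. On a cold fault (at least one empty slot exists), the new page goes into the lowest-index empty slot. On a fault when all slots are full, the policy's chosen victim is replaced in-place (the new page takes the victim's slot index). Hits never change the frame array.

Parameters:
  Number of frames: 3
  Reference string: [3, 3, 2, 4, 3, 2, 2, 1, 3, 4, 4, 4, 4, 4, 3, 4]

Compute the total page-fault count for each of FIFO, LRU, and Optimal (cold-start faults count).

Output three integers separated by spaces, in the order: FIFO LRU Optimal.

--- FIFO ---
  step 0: ref 3 -> FAULT, frames=[3,-,-] (faults so far: 1)
  step 1: ref 3 -> HIT, frames=[3,-,-] (faults so far: 1)
  step 2: ref 2 -> FAULT, frames=[3,2,-] (faults so far: 2)
  step 3: ref 4 -> FAULT, frames=[3,2,4] (faults so far: 3)
  step 4: ref 3 -> HIT, frames=[3,2,4] (faults so far: 3)
  step 5: ref 2 -> HIT, frames=[3,2,4] (faults so far: 3)
  step 6: ref 2 -> HIT, frames=[3,2,4] (faults so far: 3)
  step 7: ref 1 -> FAULT, evict 3, frames=[1,2,4] (faults so far: 4)
  step 8: ref 3 -> FAULT, evict 2, frames=[1,3,4] (faults so far: 5)
  step 9: ref 4 -> HIT, frames=[1,3,4] (faults so far: 5)
  step 10: ref 4 -> HIT, frames=[1,3,4] (faults so far: 5)
  step 11: ref 4 -> HIT, frames=[1,3,4] (faults so far: 5)
  step 12: ref 4 -> HIT, frames=[1,3,4] (faults so far: 5)
  step 13: ref 4 -> HIT, frames=[1,3,4] (faults so far: 5)
  step 14: ref 3 -> HIT, frames=[1,3,4] (faults so far: 5)
  step 15: ref 4 -> HIT, frames=[1,3,4] (faults so far: 5)
  FIFO total faults: 5
--- LRU ---
  step 0: ref 3 -> FAULT, frames=[3,-,-] (faults so far: 1)
  step 1: ref 3 -> HIT, frames=[3,-,-] (faults so far: 1)
  step 2: ref 2 -> FAULT, frames=[3,2,-] (faults so far: 2)
  step 3: ref 4 -> FAULT, frames=[3,2,4] (faults so far: 3)
  step 4: ref 3 -> HIT, frames=[3,2,4] (faults so far: 3)
  step 5: ref 2 -> HIT, frames=[3,2,4] (faults so far: 3)
  step 6: ref 2 -> HIT, frames=[3,2,4] (faults so far: 3)
  step 7: ref 1 -> FAULT, evict 4, frames=[3,2,1] (faults so far: 4)
  step 8: ref 3 -> HIT, frames=[3,2,1] (faults so far: 4)
  step 9: ref 4 -> FAULT, evict 2, frames=[3,4,1] (faults so far: 5)
  step 10: ref 4 -> HIT, frames=[3,4,1] (faults so far: 5)
  step 11: ref 4 -> HIT, frames=[3,4,1] (faults so far: 5)
  step 12: ref 4 -> HIT, frames=[3,4,1] (faults so far: 5)
  step 13: ref 4 -> HIT, frames=[3,4,1] (faults so far: 5)
  step 14: ref 3 -> HIT, frames=[3,4,1] (faults so far: 5)
  step 15: ref 4 -> HIT, frames=[3,4,1] (faults so far: 5)
  LRU total faults: 5
--- Optimal ---
  step 0: ref 3 -> FAULT, frames=[3,-,-] (faults so far: 1)
  step 1: ref 3 -> HIT, frames=[3,-,-] (faults so far: 1)
  step 2: ref 2 -> FAULT, frames=[3,2,-] (faults so far: 2)
  step 3: ref 4 -> FAULT, frames=[3,2,4] (faults so far: 3)
  step 4: ref 3 -> HIT, frames=[3,2,4] (faults so far: 3)
  step 5: ref 2 -> HIT, frames=[3,2,4] (faults so far: 3)
  step 6: ref 2 -> HIT, frames=[3,2,4] (faults so far: 3)
  step 7: ref 1 -> FAULT, evict 2, frames=[3,1,4] (faults so far: 4)
  step 8: ref 3 -> HIT, frames=[3,1,4] (faults so far: 4)
  step 9: ref 4 -> HIT, frames=[3,1,4] (faults so far: 4)
  step 10: ref 4 -> HIT, frames=[3,1,4] (faults so far: 4)
  step 11: ref 4 -> HIT, frames=[3,1,4] (faults so far: 4)
  step 12: ref 4 -> HIT, frames=[3,1,4] (faults so far: 4)
  step 13: ref 4 -> HIT, frames=[3,1,4] (faults so far: 4)
  step 14: ref 3 -> HIT, frames=[3,1,4] (faults so far: 4)
  step 15: ref 4 -> HIT, frames=[3,1,4] (faults so far: 4)
  Optimal total faults: 4

Answer: 5 5 4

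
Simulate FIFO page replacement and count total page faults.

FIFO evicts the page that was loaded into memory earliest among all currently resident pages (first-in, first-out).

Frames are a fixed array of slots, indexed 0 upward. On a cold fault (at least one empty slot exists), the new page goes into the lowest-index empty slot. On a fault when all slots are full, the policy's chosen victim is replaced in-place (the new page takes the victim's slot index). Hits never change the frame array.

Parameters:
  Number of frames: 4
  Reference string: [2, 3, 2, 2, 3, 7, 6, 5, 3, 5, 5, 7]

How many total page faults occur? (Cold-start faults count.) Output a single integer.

Step 0: ref 2 → FAULT, frames=[2,-,-,-]
Step 1: ref 3 → FAULT, frames=[2,3,-,-]
Step 2: ref 2 → HIT, frames=[2,3,-,-]
Step 3: ref 2 → HIT, frames=[2,3,-,-]
Step 4: ref 3 → HIT, frames=[2,3,-,-]
Step 5: ref 7 → FAULT, frames=[2,3,7,-]
Step 6: ref 6 → FAULT, frames=[2,3,7,6]
Step 7: ref 5 → FAULT (evict 2), frames=[5,3,7,6]
Step 8: ref 3 → HIT, frames=[5,3,7,6]
Step 9: ref 5 → HIT, frames=[5,3,7,6]
Step 10: ref 5 → HIT, frames=[5,3,7,6]
Step 11: ref 7 → HIT, frames=[5,3,7,6]
Total faults: 5

Answer: 5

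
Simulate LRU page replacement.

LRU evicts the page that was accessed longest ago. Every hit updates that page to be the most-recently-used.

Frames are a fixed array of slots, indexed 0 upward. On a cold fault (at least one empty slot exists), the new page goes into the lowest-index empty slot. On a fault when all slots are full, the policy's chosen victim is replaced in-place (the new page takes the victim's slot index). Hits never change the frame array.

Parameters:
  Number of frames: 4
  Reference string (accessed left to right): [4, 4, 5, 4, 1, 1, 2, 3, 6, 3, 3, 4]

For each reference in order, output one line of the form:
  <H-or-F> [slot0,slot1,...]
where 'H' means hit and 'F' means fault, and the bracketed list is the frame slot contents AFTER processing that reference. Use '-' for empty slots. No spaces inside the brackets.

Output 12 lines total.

F [4,-,-,-]
H [4,-,-,-]
F [4,5,-,-]
H [4,5,-,-]
F [4,5,1,-]
H [4,5,1,-]
F [4,5,1,2]
F [4,3,1,2]
F [6,3,1,2]
H [6,3,1,2]
H [6,3,1,2]
F [6,3,4,2]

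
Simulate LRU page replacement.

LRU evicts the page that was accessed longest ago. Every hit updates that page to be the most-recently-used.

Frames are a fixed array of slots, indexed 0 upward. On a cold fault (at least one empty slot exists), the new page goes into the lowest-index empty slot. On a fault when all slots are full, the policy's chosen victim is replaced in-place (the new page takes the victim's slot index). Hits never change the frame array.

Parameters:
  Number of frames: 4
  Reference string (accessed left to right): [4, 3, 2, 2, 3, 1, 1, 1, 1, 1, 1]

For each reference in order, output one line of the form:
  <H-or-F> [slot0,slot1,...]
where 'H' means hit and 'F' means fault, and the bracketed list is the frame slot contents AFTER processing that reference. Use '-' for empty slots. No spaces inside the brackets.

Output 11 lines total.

F [4,-,-,-]
F [4,3,-,-]
F [4,3,2,-]
H [4,3,2,-]
H [4,3,2,-]
F [4,3,2,1]
H [4,3,2,1]
H [4,3,2,1]
H [4,3,2,1]
H [4,3,2,1]
H [4,3,2,1]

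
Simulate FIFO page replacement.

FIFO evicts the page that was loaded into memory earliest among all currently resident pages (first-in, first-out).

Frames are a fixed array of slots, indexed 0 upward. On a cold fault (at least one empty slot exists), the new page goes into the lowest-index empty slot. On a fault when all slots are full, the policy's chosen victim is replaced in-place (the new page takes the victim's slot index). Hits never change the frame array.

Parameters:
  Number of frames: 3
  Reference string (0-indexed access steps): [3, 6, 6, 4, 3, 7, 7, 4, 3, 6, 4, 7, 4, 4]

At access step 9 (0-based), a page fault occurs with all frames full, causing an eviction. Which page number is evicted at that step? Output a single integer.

Answer: 4

Derivation:
Step 0: ref 3 -> FAULT, frames=[3,-,-]
Step 1: ref 6 -> FAULT, frames=[3,6,-]
Step 2: ref 6 -> HIT, frames=[3,6,-]
Step 3: ref 4 -> FAULT, frames=[3,6,4]
Step 4: ref 3 -> HIT, frames=[3,6,4]
Step 5: ref 7 -> FAULT, evict 3, frames=[7,6,4]
Step 6: ref 7 -> HIT, frames=[7,6,4]
Step 7: ref 4 -> HIT, frames=[7,6,4]
Step 8: ref 3 -> FAULT, evict 6, frames=[7,3,4]
Step 9: ref 6 -> FAULT, evict 4, frames=[7,3,6]
At step 9: evicted page 4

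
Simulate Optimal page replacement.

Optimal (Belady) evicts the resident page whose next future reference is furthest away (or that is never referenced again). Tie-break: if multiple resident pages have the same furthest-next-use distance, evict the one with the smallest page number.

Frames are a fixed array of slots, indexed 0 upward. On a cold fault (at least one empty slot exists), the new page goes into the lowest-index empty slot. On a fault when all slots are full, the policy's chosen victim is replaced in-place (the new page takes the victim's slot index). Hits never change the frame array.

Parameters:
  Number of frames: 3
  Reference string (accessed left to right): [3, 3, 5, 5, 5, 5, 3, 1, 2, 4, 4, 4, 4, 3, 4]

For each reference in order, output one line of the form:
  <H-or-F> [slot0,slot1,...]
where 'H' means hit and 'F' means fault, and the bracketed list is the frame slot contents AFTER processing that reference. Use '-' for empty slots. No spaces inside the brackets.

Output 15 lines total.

F [3,-,-]
H [3,-,-]
F [3,5,-]
H [3,5,-]
H [3,5,-]
H [3,5,-]
H [3,5,-]
F [3,5,1]
F [3,5,2]
F [3,5,4]
H [3,5,4]
H [3,5,4]
H [3,5,4]
H [3,5,4]
H [3,5,4]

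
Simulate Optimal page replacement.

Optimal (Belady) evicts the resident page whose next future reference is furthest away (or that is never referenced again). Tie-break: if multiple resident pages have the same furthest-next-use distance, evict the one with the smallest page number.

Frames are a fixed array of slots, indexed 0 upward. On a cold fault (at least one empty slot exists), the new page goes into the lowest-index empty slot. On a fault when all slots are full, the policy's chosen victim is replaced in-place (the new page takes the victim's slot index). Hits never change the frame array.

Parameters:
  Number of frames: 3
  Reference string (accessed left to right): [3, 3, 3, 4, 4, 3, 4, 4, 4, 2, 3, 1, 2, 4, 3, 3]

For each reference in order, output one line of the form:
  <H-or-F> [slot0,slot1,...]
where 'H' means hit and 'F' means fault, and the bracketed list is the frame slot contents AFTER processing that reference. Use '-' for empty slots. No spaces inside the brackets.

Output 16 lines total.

F [3,-,-]
H [3,-,-]
H [3,-,-]
F [3,4,-]
H [3,4,-]
H [3,4,-]
H [3,4,-]
H [3,4,-]
H [3,4,-]
F [3,4,2]
H [3,4,2]
F [1,4,2]
H [1,4,2]
H [1,4,2]
F [3,4,2]
H [3,4,2]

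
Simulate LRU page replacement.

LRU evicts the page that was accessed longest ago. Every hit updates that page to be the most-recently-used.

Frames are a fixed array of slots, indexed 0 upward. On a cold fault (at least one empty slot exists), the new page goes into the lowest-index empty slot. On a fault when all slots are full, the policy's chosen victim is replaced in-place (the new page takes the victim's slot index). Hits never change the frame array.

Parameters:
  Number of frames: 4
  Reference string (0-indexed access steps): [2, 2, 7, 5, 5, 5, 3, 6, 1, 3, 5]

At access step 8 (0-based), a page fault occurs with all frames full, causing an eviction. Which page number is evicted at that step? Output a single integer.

Step 0: ref 2 -> FAULT, frames=[2,-,-,-]
Step 1: ref 2 -> HIT, frames=[2,-,-,-]
Step 2: ref 7 -> FAULT, frames=[2,7,-,-]
Step 3: ref 5 -> FAULT, frames=[2,7,5,-]
Step 4: ref 5 -> HIT, frames=[2,7,5,-]
Step 5: ref 5 -> HIT, frames=[2,7,5,-]
Step 6: ref 3 -> FAULT, frames=[2,7,5,3]
Step 7: ref 6 -> FAULT, evict 2, frames=[6,7,5,3]
Step 8: ref 1 -> FAULT, evict 7, frames=[6,1,5,3]
At step 8: evicted page 7

Answer: 7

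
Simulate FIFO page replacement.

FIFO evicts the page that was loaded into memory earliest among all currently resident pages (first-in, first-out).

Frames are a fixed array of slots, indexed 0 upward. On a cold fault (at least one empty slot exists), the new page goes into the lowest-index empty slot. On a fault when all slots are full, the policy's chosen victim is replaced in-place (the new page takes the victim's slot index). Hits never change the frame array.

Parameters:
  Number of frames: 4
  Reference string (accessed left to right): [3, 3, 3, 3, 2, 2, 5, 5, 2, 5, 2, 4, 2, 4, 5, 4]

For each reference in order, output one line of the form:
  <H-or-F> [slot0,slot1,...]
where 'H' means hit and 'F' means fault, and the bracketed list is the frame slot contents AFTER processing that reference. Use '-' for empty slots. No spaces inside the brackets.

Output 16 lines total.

F [3,-,-,-]
H [3,-,-,-]
H [3,-,-,-]
H [3,-,-,-]
F [3,2,-,-]
H [3,2,-,-]
F [3,2,5,-]
H [3,2,5,-]
H [3,2,5,-]
H [3,2,5,-]
H [3,2,5,-]
F [3,2,5,4]
H [3,2,5,4]
H [3,2,5,4]
H [3,2,5,4]
H [3,2,5,4]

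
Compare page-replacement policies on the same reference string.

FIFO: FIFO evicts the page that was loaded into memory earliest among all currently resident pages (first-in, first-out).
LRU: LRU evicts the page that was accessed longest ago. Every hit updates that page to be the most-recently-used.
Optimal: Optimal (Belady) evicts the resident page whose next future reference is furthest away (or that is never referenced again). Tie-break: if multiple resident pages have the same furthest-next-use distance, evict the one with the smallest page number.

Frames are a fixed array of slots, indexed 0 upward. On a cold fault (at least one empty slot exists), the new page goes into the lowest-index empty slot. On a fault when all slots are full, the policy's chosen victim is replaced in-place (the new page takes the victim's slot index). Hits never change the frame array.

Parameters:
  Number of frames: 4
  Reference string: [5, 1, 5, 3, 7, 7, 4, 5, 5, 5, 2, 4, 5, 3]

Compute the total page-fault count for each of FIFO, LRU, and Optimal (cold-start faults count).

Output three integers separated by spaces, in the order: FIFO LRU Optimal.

Answer: 8 7 6

Derivation:
--- FIFO ---
  step 0: ref 5 -> FAULT, frames=[5,-,-,-] (faults so far: 1)
  step 1: ref 1 -> FAULT, frames=[5,1,-,-] (faults so far: 2)
  step 2: ref 5 -> HIT, frames=[5,1,-,-] (faults so far: 2)
  step 3: ref 3 -> FAULT, frames=[5,1,3,-] (faults so far: 3)
  step 4: ref 7 -> FAULT, frames=[5,1,3,7] (faults so far: 4)
  step 5: ref 7 -> HIT, frames=[5,1,3,7] (faults so far: 4)
  step 6: ref 4 -> FAULT, evict 5, frames=[4,1,3,7] (faults so far: 5)
  step 7: ref 5 -> FAULT, evict 1, frames=[4,5,3,7] (faults so far: 6)
  step 8: ref 5 -> HIT, frames=[4,5,3,7] (faults so far: 6)
  step 9: ref 5 -> HIT, frames=[4,5,3,7] (faults so far: 6)
  step 10: ref 2 -> FAULT, evict 3, frames=[4,5,2,7] (faults so far: 7)
  step 11: ref 4 -> HIT, frames=[4,5,2,7] (faults so far: 7)
  step 12: ref 5 -> HIT, frames=[4,5,2,7] (faults so far: 7)
  step 13: ref 3 -> FAULT, evict 7, frames=[4,5,2,3] (faults so far: 8)
  FIFO total faults: 8
--- LRU ---
  step 0: ref 5 -> FAULT, frames=[5,-,-,-] (faults so far: 1)
  step 1: ref 1 -> FAULT, frames=[5,1,-,-] (faults so far: 2)
  step 2: ref 5 -> HIT, frames=[5,1,-,-] (faults so far: 2)
  step 3: ref 3 -> FAULT, frames=[5,1,3,-] (faults so far: 3)
  step 4: ref 7 -> FAULT, frames=[5,1,3,7] (faults so far: 4)
  step 5: ref 7 -> HIT, frames=[5,1,3,7] (faults so far: 4)
  step 6: ref 4 -> FAULT, evict 1, frames=[5,4,3,7] (faults so far: 5)
  step 7: ref 5 -> HIT, frames=[5,4,3,7] (faults so far: 5)
  step 8: ref 5 -> HIT, frames=[5,4,3,7] (faults so far: 5)
  step 9: ref 5 -> HIT, frames=[5,4,3,7] (faults so far: 5)
  step 10: ref 2 -> FAULT, evict 3, frames=[5,4,2,7] (faults so far: 6)
  step 11: ref 4 -> HIT, frames=[5,4,2,7] (faults so far: 6)
  step 12: ref 5 -> HIT, frames=[5,4,2,7] (faults so far: 6)
  step 13: ref 3 -> FAULT, evict 7, frames=[5,4,2,3] (faults so far: 7)
  LRU total faults: 7
--- Optimal ---
  step 0: ref 5 -> FAULT, frames=[5,-,-,-] (faults so far: 1)
  step 1: ref 1 -> FAULT, frames=[5,1,-,-] (faults so far: 2)
  step 2: ref 5 -> HIT, frames=[5,1,-,-] (faults so far: 2)
  step 3: ref 3 -> FAULT, frames=[5,1,3,-] (faults so far: 3)
  step 4: ref 7 -> FAULT, frames=[5,1,3,7] (faults so far: 4)
  step 5: ref 7 -> HIT, frames=[5,1,3,7] (faults so far: 4)
  step 6: ref 4 -> FAULT, evict 1, frames=[5,4,3,7] (faults so far: 5)
  step 7: ref 5 -> HIT, frames=[5,4,3,7] (faults so far: 5)
  step 8: ref 5 -> HIT, frames=[5,4,3,7] (faults so far: 5)
  step 9: ref 5 -> HIT, frames=[5,4,3,7] (faults so far: 5)
  step 10: ref 2 -> FAULT, evict 7, frames=[5,4,3,2] (faults so far: 6)
  step 11: ref 4 -> HIT, frames=[5,4,3,2] (faults so far: 6)
  step 12: ref 5 -> HIT, frames=[5,4,3,2] (faults so far: 6)
  step 13: ref 3 -> HIT, frames=[5,4,3,2] (faults so far: 6)
  Optimal total faults: 6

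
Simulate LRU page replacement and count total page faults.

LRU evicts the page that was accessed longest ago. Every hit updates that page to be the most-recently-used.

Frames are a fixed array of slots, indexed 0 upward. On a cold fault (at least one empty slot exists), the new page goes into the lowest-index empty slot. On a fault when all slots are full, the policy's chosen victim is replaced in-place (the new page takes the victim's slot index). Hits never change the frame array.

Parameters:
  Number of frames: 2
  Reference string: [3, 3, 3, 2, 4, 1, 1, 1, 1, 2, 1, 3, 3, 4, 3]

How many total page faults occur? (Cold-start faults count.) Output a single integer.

Step 0: ref 3 → FAULT, frames=[3,-]
Step 1: ref 3 → HIT, frames=[3,-]
Step 2: ref 3 → HIT, frames=[3,-]
Step 3: ref 2 → FAULT, frames=[3,2]
Step 4: ref 4 → FAULT (evict 3), frames=[4,2]
Step 5: ref 1 → FAULT (evict 2), frames=[4,1]
Step 6: ref 1 → HIT, frames=[4,1]
Step 7: ref 1 → HIT, frames=[4,1]
Step 8: ref 1 → HIT, frames=[4,1]
Step 9: ref 2 → FAULT (evict 4), frames=[2,1]
Step 10: ref 1 → HIT, frames=[2,1]
Step 11: ref 3 → FAULT (evict 2), frames=[3,1]
Step 12: ref 3 → HIT, frames=[3,1]
Step 13: ref 4 → FAULT (evict 1), frames=[3,4]
Step 14: ref 3 → HIT, frames=[3,4]
Total faults: 7

Answer: 7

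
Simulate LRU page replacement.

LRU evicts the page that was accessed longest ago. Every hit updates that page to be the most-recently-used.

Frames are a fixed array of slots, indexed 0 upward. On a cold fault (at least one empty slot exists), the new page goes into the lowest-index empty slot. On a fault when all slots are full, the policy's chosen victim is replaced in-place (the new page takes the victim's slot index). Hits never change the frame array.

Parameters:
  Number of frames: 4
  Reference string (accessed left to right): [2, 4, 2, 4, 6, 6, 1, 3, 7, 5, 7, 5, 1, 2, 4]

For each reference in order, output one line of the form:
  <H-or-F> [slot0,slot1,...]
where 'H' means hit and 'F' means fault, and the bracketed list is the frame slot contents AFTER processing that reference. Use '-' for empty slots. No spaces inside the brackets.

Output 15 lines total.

F [2,-,-,-]
F [2,4,-,-]
H [2,4,-,-]
H [2,4,-,-]
F [2,4,6,-]
H [2,4,6,-]
F [2,4,6,1]
F [3,4,6,1]
F [3,7,6,1]
F [3,7,5,1]
H [3,7,5,1]
H [3,7,5,1]
H [3,7,5,1]
F [2,7,5,1]
F [2,4,5,1]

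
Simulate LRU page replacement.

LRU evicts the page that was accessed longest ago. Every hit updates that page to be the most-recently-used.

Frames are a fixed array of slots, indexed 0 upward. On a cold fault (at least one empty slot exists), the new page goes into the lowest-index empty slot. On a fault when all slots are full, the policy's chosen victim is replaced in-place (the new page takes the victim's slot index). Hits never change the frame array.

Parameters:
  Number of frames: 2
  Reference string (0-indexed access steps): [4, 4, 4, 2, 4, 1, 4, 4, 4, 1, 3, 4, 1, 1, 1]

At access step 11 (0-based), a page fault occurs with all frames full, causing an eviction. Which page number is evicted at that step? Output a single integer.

Step 0: ref 4 -> FAULT, frames=[4,-]
Step 1: ref 4 -> HIT, frames=[4,-]
Step 2: ref 4 -> HIT, frames=[4,-]
Step 3: ref 2 -> FAULT, frames=[4,2]
Step 4: ref 4 -> HIT, frames=[4,2]
Step 5: ref 1 -> FAULT, evict 2, frames=[4,1]
Step 6: ref 4 -> HIT, frames=[4,1]
Step 7: ref 4 -> HIT, frames=[4,1]
Step 8: ref 4 -> HIT, frames=[4,1]
Step 9: ref 1 -> HIT, frames=[4,1]
Step 10: ref 3 -> FAULT, evict 4, frames=[3,1]
Step 11: ref 4 -> FAULT, evict 1, frames=[3,4]
At step 11: evicted page 1

Answer: 1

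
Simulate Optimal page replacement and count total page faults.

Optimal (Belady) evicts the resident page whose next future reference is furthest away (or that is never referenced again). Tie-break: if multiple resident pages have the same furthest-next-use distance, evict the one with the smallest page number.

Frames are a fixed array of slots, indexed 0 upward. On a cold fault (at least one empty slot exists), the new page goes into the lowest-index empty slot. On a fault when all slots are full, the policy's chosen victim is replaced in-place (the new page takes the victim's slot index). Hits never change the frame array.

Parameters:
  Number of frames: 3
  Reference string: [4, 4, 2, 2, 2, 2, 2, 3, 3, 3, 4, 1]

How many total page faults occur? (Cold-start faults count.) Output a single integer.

Answer: 4

Derivation:
Step 0: ref 4 → FAULT, frames=[4,-,-]
Step 1: ref 4 → HIT, frames=[4,-,-]
Step 2: ref 2 → FAULT, frames=[4,2,-]
Step 3: ref 2 → HIT, frames=[4,2,-]
Step 4: ref 2 → HIT, frames=[4,2,-]
Step 5: ref 2 → HIT, frames=[4,2,-]
Step 6: ref 2 → HIT, frames=[4,2,-]
Step 7: ref 3 → FAULT, frames=[4,2,3]
Step 8: ref 3 → HIT, frames=[4,2,3]
Step 9: ref 3 → HIT, frames=[4,2,3]
Step 10: ref 4 → HIT, frames=[4,2,3]
Step 11: ref 1 → FAULT (evict 2), frames=[4,1,3]
Total faults: 4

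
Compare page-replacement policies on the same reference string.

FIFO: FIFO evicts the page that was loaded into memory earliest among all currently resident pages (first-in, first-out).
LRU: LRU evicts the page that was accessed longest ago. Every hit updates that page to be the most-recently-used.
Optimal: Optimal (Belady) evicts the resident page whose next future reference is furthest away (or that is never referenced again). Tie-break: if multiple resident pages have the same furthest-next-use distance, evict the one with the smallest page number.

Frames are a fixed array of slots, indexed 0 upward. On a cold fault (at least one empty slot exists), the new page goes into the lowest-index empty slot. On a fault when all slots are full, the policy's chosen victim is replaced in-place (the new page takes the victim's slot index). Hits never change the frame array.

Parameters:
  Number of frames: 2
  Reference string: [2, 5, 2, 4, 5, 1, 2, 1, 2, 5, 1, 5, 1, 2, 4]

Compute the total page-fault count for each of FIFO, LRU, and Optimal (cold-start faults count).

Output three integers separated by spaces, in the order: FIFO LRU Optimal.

--- FIFO ---
  step 0: ref 2 -> FAULT, frames=[2,-] (faults so far: 1)
  step 1: ref 5 -> FAULT, frames=[2,5] (faults so far: 2)
  step 2: ref 2 -> HIT, frames=[2,5] (faults so far: 2)
  step 3: ref 4 -> FAULT, evict 2, frames=[4,5] (faults so far: 3)
  step 4: ref 5 -> HIT, frames=[4,5] (faults so far: 3)
  step 5: ref 1 -> FAULT, evict 5, frames=[4,1] (faults so far: 4)
  step 6: ref 2 -> FAULT, evict 4, frames=[2,1] (faults so far: 5)
  step 7: ref 1 -> HIT, frames=[2,1] (faults so far: 5)
  step 8: ref 2 -> HIT, frames=[2,1] (faults so far: 5)
  step 9: ref 5 -> FAULT, evict 1, frames=[2,5] (faults so far: 6)
  step 10: ref 1 -> FAULT, evict 2, frames=[1,5] (faults so far: 7)
  step 11: ref 5 -> HIT, frames=[1,5] (faults so far: 7)
  step 12: ref 1 -> HIT, frames=[1,5] (faults so far: 7)
  step 13: ref 2 -> FAULT, evict 5, frames=[1,2] (faults so far: 8)
  step 14: ref 4 -> FAULT, evict 1, frames=[4,2] (faults so far: 9)
  FIFO total faults: 9
--- LRU ---
  step 0: ref 2 -> FAULT, frames=[2,-] (faults so far: 1)
  step 1: ref 5 -> FAULT, frames=[2,5] (faults so far: 2)
  step 2: ref 2 -> HIT, frames=[2,5] (faults so far: 2)
  step 3: ref 4 -> FAULT, evict 5, frames=[2,4] (faults so far: 3)
  step 4: ref 5 -> FAULT, evict 2, frames=[5,4] (faults so far: 4)
  step 5: ref 1 -> FAULT, evict 4, frames=[5,1] (faults so far: 5)
  step 6: ref 2 -> FAULT, evict 5, frames=[2,1] (faults so far: 6)
  step 7: ref 1 -> HIT, frames=[2,1] (faults so far: 6)
  step 8: ref 2 -> HIT, frames=[2,1] (faults so far: 6)
  step 9: ref 5 -> FAULT, evict 1, frames=[2,5] (faults so far: 7)
  step 10: ref 1 -> FAULT, evict 2, frames=[1,5] (faults so far: 8)
  step 11: ref 5 -> HIT, frames=[1,5] (faults so far: 8)
  step 12: ref 1 -> HIT, frames=[1,5] (faults so far: 8)
  step 13: ref 2 -> FAULT, evict 5, frames=[1,2] (faults so far: 9)
  step 14: ref 4 -> FAULT, evict 1, frames=[4,2] (faults so far: 10)
  LRU total faults: 10
--- Optimal ---
  step 0: ref 2 -> FAULT, frames=[2,-] (faults so far: 1)
  step 1: ref 5 -> FAULT, frames=[2,5] (faults so far: 2)
  step 2: ref 2 -> HIT, frames=[2,5] (faults so far: 2)
  step 3: ref 4 -> FAULT, evict 2, frames=[4,5] (faults so far: 3)
  step 4: ref 5 -> HIT, frames=[4,5] (faults so far: 3)
  step 5: ref 1 -> FAULT, evict 4, frames=[1,5] (faults so far: 4)
  step 6: ref 2 -> FAULT, evict 5, frames=[1,2] (faults so far: 5)
  step 7: ref 1 -> HIT, frames=[1,2] (faults so far: 5)
  step 8: ref 2 -> HIT, frames=[1,2] (faults so far: 5)
  step 9: ref 5 -> FAULT, evict 2, frames=[1,5] (faults so far: 6)
  step 10: ref 1 -> HIT, frames=[1,5] (faults so far: 6)
  step 11: ref 5 -> HIT, frames=[1,5] (faults so far: 6)
  step 12: ref 1 -> HIT, frames=[1,5] (faults so far: 6)
  step 13: ref 2 -> FAULT, evict 1, frames=[2,5] (faults so far: 7)
  step 14: ref 4 -> FAULT, evict 2, frames=[4,5] (faults so far: 8)
  Optimal total faults: 8

Answer: 9 10 8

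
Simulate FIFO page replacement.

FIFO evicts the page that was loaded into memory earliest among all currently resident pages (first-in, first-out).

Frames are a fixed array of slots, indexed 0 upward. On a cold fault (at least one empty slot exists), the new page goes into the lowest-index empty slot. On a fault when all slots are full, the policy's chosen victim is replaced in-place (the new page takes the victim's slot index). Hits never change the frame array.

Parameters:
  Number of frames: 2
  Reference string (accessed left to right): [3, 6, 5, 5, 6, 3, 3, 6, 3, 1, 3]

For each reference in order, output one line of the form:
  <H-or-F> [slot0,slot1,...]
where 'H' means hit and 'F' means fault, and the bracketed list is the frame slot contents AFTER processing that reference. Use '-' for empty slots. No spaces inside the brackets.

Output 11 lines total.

F [3,-]
F [3,6]
F [5,6]
H [5,6]
H [5,6]
F [5,3]
H [5,3]
F [6,3]
H [6,3]
F [6,1]
F [3,1]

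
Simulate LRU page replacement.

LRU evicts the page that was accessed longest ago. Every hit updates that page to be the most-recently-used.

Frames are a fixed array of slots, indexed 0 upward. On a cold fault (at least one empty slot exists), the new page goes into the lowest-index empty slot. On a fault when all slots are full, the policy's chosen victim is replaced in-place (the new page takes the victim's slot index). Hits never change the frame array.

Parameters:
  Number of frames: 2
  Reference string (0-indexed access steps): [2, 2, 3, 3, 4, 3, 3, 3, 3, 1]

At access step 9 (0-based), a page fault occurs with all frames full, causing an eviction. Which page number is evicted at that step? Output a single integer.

Answer: 4

Derivation:
Step 0: ref 2 -> FAULT, frames=[2,-]
Step 1: ref 2 -> HIT, frames=[2,-]
Step 2: ref 3 -> FAULT, frames=[2,3]
Step 3: ref 3 -> HIT, frames=[2,3]
Step 4: ref 4 -> FAULT, evict 2, frames=[4,3]
Step 5: ref 3 -> HIT, frames=[4,3]
Step 6: ref 3 -> HIT, frames=[4,3]
Step 7: ref 3 -> HIT, frames=[4,3]
Step 8: ref 3 -> HIT, frames=[4,3]
Step 9: ref 1 -> FAULT, evict 4, frames=[1,3]
At step 9: evicted page 4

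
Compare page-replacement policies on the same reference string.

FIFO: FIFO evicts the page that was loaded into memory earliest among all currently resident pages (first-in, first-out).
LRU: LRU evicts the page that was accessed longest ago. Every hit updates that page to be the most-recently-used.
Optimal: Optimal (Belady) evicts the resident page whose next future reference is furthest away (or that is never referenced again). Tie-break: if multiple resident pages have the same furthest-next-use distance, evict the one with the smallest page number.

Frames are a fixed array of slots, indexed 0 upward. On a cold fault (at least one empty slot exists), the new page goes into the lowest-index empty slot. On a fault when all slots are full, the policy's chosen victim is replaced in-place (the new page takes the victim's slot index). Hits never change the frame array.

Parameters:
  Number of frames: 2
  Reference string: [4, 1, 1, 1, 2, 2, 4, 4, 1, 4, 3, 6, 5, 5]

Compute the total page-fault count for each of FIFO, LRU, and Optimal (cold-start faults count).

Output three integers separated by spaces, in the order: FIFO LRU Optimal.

--- FIFO ---
  step 0: ref 4 -> FAULT, frames=[4,-] (faults so far: 1)
  step 1: ref 1 -> FAULT, frames=[4,1] (faults so far: 2)
  step 2: ref 1 -> HIT, frames=[4,1] (faults so far: 2)
  step 3: ref 1 -> HIT, frames=[4,1] (faults so far: 2)
  step 4: ref 2 -> FAULT, evict 4, frames=[2,1] (faults so far: 3)
  step 5: ref 2 -> HIT, frames=[2,1] (faults so far: 3)
  step 6: ref 4 -> FAULT, evict 1, frames=[2,4] (faults so far: 4)
  step 7: ref 4 -> HIT, frames=[2,4] (faults so far: 4)
  step 8: ref 1 -> FAULT, evict 2, frames=[1,4] (faults so far: 5)
  step 9: ref 4 -> HIT, frames=[1,4] (faults so far: 5)
  step 10: ref 3 -> FAULT, evict 4, frames=[1,3] (faults so far: 6)
  step 11: ref 6 -> FAULT, evict 1, frames=[6,3] (faults so far: 7)
  step 12: ref 5 -> FAULT, evict 3, frames=[6,5] (faults so far: 8)
  step 13: ref 5 -> HIT, frames=[6,5] (faults so far: 8)
  FIFO total faults: 8
--- LRU ---
  step 0: ref 4 -> FAULT, frames=[4,-] (faults so far: 1)
  step 1: ref 1 -> FAULT, frames=[4,1] (faults so far: 2)
  step 2: ref 1 -> HIT, frames=[4,1] (faults so far: 2)
  step 3: ref 1 -> HIT, frames=[4,1] (faults so far: 2)
  step 4: ref 2 -> FAULT, evict 4, frames=[2,1] (faults so far: 3)
  step 5: ref 2 -> HIT, frames=[2,1] (faults so far: 3)
  step 6: ref 4 -> FAULT, evict 1, frames=[2,4] (faults so far: 4)
  step 7: ref 4 -> HIT, frames=[2,4] (faults so far: 4)
  step 8: ref 1 -> FAULT, evict 2, frames=[1,4] (faults so far: 5)
  step 9: ref 4 -> HIT, frames=[1,4] (faults so far: 5)
  step 10: ref 3 -> FAULT, evict 1, frames=[3,4] (faults so far: 6)
  step 11: ref 6 -> FAULT, evict 4, frames=[3,6] (faults so far: 7)
  step 12: ref 5 -> FAULT, evict 3, frames=[5,6] (faults so far: 8)
  step 13: ref 5 -> HIT, frames=[5,6] (faults so far: 8)
  LRU total faults: 8
--- Optimal ---
  step 0: ref 4 -> FAULT, frames=[4,-] (faults so far: 1)
  step 1: ref 1 -> FAULT, frames=[4,1] (faults so far: 2)
  step 2: ref 1 -> HIT, frames=[4,1] (faults so far: 2)
  step 3: ref 1 -> HIT, frames=[4,1] (faults so far: 2)
  step 4: ref 2 -> FAULT, evict 1, frames=[4,2] (faults so far: 3)
  step 5: ref 2 -> HIT, frames=[4,2] (faults so far: 3)
  step 6: ref 4 -> HIT, frames=[4,2] (faults so far: 3)
  step 7: ref 4 -> HIT, frames=[4,2] (faults so far: 3)
  step 8: ref 1 -> FAULT, evict 2, frames=[4,1] (faults so far: 4)
  step 9: ref 4 -> HIT, frames=[4,1] (faults so far: 4)
  step 10: ref 3 -> FAULT, evict 1, frames=[4,3] (faults so far: 5)
  step 11: ref 6 -> FAULT, evict 3, frames=[4,6] (faults so far: 6)
  step 12: ref 5 -> FAULT, evict 4, frames=[5,6] (faults so far: 7)
  step 13: ref 5 -> HIT, frames=[5,6] (faults so far: 7)
  Optimal total faults: 7

Answer: 8 8 7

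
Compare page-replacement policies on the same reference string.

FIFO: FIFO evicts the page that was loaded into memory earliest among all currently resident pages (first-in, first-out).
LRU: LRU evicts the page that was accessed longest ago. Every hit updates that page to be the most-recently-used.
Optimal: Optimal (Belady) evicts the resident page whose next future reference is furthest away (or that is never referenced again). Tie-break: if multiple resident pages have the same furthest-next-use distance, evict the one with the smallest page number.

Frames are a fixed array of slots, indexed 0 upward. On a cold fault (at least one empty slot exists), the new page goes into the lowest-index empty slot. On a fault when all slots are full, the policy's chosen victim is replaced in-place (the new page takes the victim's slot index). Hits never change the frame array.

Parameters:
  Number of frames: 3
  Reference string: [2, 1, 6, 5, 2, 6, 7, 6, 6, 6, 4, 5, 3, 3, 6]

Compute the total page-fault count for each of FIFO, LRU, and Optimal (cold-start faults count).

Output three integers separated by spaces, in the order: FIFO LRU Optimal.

Answer: 11 10 7

Derivation:
--- FIFO ---
  step 0: ref 2 -> FAULT, frames=[2,-,-] (faults so far: 1)
  step 1: ref 1 -> FAULT, frames=[2,1,-] (faults so far: 2)
  step 2: ref 6 -> FAULT, frames=[2,1,6] (faults so far: 3)
  step 3: ref 5 -> FAULT, evict 2, frames=[5,1,6] (faults so far: 4)
  step 4: ref 2 -> FAULT, evict 1, frames=[5,2,6] (faults so far: 5)
  step 5: ref 6 -> HIT, frames=[5,2,6] (faults so far: 5)
  step 6: ref 7 -> FAULT, evict 6, frames=[5,2,7] (faults so far: 6)
  step 7: ref 6 -> FAULT, evict 5, frames=[6,2,7] (faults so far: 7)
  step 8: ref 6 -> HIT, frames=[6,2,7] (faults so far: 7)
  step 9: ref 6 -> HIT, frames=[6,2,7] (faults so far: 7)
  step 10: ref 4 -> FAULT, evict 2, frames=[6,4,7] (faults so far: 8)
  step 11: ref 5 -> FAULT, evict 7, frames=[6,4,5] (faults so far: 9)
  step 12: ref 3 -> FAULT, evict 6, frames=[3,4,5] (faults so far: 10)
  step 13: ref 3 -> HIT, frames=[3,4,5] (faults so far: 10)
  step 14: ref 6 -> FAULT, evict 4, frames=[3,6,5] (faults so far: 11)
  FIFO total faults: 11
--- LRU ---
  step 0: ref 2 -> FAULT, frames=[2,-,-] (faults so far: 1)
  step 1: ref 1 -> FAULT, frames=[2,1,-] (faults so far: 2)
  step 2: ref 6 -> FAULT, frames=[2,1,6] (faults so far: 3)
  step 3: ref 5 -> FAULT, evict 2, frames=[5,1,6] (faults so far: 4)
  step 4: ref 2 -> FAULT, evict 1, frames=[5,2,6] (faults so far: 5)
  step 5: ref 6 -> HIT, frames=[5,2,6] (faults so far: 5)
  step 6: ref 7 -> FAULT, evict 5, frames=[7,2,6] (faults so far: 6)
  step 7: ref 6 -> HIT, frames=[7,2,6] (faults so far: 6)
  step 8: ref 6 -> HIT, frames=[7,2,6] (faults so far: 6)
  step 9: ref 6 -> HIT, frames=[7,2,6] (faults so far: 6)
  step 10: ref 4 -> FAULT, evict 2, frames=[7,4,6] (faults so far: 7)
  step 11: ref 5 -> FAULT, evict 7, frames=[5,4,6] (faults so far: 8)
  step 12: ref 3 -> FAULT, evict 6, frames=[5,4,3] (faults so far: 9)
  step 13: ref 3 -> HIT, frames=[5,4,3] (faults so far: 9)
  step 14: ref 6 -> FAULT, evict 4, frames=[5,6,3] (faults so far: 10)
  LRU total faults: 10
--- Optimal ---
  step 0: ref 2 -> FAULT, frames=[2,-,-] (faults so far: 1)
  step 1: ref 1 -> FAULT, frames=[2,1,-] (faults so far: 2)
  step 2: ref 6 -> FAULT, frames=[2,1,6] (faults so far: 3)
  step 3: ref 5 -> FAULT, evict 1, frames=[2,5,6] (faults so far: 4)
  step 4: ref 2 -> HIT, frames=[2,5,6] (faults so far: 4)
  step 5: ref 6 -> HIT, frames=[2,5,6] (faults so far: 4)
  step 6: ref 7 -> FAULT, evict 2, frames=[7,5,6] (faults so far: 5)
  step 7: ref 6 -> HIT, frames=[7,5,6] (faults so far: 5)
  step 8: ref 6 -> HIT, frames=[7,5,6] (faults so far: 5)
  step 9: ref 6 -> HIT, frames=[7,5,6] (faults so far: 5)
  step 10: ref 4 -> FAULT, evict 7, frames=[4,5,6] (faults so far: 6)
  step 11: ref 5 -> HIT, frames=[4,5,6] (faults so far: 6)
  step 12: ref 3 -> FAULT, evict 4, frames=[3,5,6] (faults so far: 7)
  step 13: ref 3 -> HIT, frames=[3,5,6] (faults so far: 7)
  step 14: ref 6 -> HIT, frames=[3,5,6] (faults so far: 7)
  Optimal total faults: 7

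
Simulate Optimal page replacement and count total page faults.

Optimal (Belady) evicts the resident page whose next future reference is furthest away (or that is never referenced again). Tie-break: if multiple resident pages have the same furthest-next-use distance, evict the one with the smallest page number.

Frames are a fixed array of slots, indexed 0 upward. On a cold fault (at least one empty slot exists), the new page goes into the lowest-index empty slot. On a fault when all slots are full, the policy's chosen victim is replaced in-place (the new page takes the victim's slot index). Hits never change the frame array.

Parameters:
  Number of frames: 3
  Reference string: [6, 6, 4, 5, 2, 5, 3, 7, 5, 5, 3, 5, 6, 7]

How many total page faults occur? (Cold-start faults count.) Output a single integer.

Step 0: ref 6 → FAULT, frames=[6,-,-]
Step 1: ref 6 → HIT, frames=[6,-,-]
Step 2: ref 4 → FAULT, frames=[6,4,-]
Step 3: ref 5 → FAULT, frames=[6,4,5]
Step 4: ref 2 → FAULT (evict 4), frames=[6,2,5]
Step 5: ref 5 → HIT, frames=[6,2,5]
Step 6: ref 3 → FAULT (evict 2), frames=[6,3,5]
Step 7: ref 7 → FAULT (evict 6), frames=[7,3,5]
Step 8: ref 5 → HIT, frames=[7,3,5]
Step 9: ref 5 → HIT, frames=[7,3,5]
Step 10: ref 3 → HIT, frames=[7,3,5]
Step 11: ref 5 → HIT, frames=[7,3,5]
Step 12: ref 6 → FAULT (evict 3), frames=[7,6,5]
Step 13: ref 7 → HIT, frames=[7,6,5]
Total faults: 7

Answer: 7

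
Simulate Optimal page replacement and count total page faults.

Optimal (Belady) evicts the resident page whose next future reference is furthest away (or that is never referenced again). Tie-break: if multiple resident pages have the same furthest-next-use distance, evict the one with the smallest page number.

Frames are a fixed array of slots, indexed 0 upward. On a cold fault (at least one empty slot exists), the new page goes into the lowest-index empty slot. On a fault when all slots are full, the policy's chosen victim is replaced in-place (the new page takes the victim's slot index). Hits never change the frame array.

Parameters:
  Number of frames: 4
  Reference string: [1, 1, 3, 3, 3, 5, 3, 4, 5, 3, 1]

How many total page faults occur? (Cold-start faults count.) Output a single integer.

Answer: 4

Derivation:
Step 0: ref 1 → FAULT, frames=[1,-,-,-]
Step 1: ref 1 → HIT, frames=[1,-,-,-]
Step 2: ref 3 → FAULT, frames=[1,3,-,-]
Step 3: ref 3 → HIT, frames=[1,3,-,-]
Step 4: ref 3 → HIT, frames=[1,3,-,-]
Step 5: ref 5 → FAULT, frames=[1,3,5,-]
Step 6: ref 3 → HIT, frames=[1,3,5,-]
Step 7: ref 4 → FAULT, frames=[1,3,5,4]
Step 8: ref 5 → HIT, frames=[1,3,5,4]
Step 9: ref 3 → HIT, frames=[1,3,5,4]
Step 10: ref 1 → HIT, frames=[1,3,5,4]
Total faults: 4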